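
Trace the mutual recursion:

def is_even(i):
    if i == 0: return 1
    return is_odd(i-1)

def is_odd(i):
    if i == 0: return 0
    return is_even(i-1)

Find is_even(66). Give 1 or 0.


is_even(66) = is_odd(65)
is_odd(65) = is_even(64)
is_even(64) = is_odd(63)
is_odd(63) = is_even(62)
is_even(62) = is_odd(61)
is_odd(61) = is_even(60)
is_even(60) = is_odd(59)
is_odd(59) = is_even(58)
is_even(58) = is_odd(57)
is_odd(57) = is_even(56)
is_even(56) = is_odd(55)
is_odd(55) = is_even(54)
is_even(54) = is_odd(53)
is_odd(53) = is_even(52)
is_even(52) = is_odd(51)
is_odd(51) = is_even(50)
is_even(50) = is_odd(49)
is_odd(49) = is_even(48)
is_even(48) = is_odd(47)
is_odd(47) = is_even(46)
is_even(46) = is_odd(45)
is_odd(45) = is_even(44)
is_even(44) = is_odd(43)
is_odd(43) = is_even(42)
is_even(42) = is_odd(41)
is_odd(41) = is_even(40)
is_even(40) = is_odd(39)
is_odd(39) = is_even(38)
is_even(38) = is_odd(37)
is_odd(37) = is_even(36)
is_even(36) = is_odd(35)
is_odd(35) = is_even(34)
is_even(34) = is_odd(33)
is_odd(33) = is_even(32)
is_even(32) = is_odd(31)
is_odd(31) = is_even(30)
is_even(30) = is_odd(29)
is_odd(29) = is_even(28)
is_even(28) = is_odd(27)
is_odd(27) = is_even(26)
is_even(26) = is_odd(25)
is_odd(25) = is_even(24)
is_even(24) = is_odd(23)
is_odd(23) = is_even(22)
is_even(22) = is_odd(21)
is_odd(21) = is_even(20)
is_even(20) = is_odd(19)
is_odd(19) = is_even(18)
is_even(18) = is_odd(17)
is_odd(17) = is_even(16)
is_even(16) = is_odd(15)
is_odd(15) = is_even(14)
is_even(14) = is_odd(13)
is_odd(13) = is_even(12)
is_even(12) = is_odd(11)
is_odd(11) = is_even(10)
is_even(10) = is_odd(9)
is_odd(9) = is_even(8)
is_even(8) = is_odd(7)
is_odd(7) = is_even(6)
is_even(6) = is_odd(5)
is_odd(5) = is_even(4)
is_even(4) = is_odd(3)
is_odd(3) = is_even(2)
is_even(2) = is_odd(1)
is_odd(1) = is_even(0)
is_even(0) = 1  (base case)
Result: 1

1


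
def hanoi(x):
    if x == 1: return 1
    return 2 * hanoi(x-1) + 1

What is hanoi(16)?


hanoi(16) = 2 * hanoi(15) + 1
hanoi(15) = 2 * hanoi(14) + 1
hanoi(14) = 2 * hanoi(13) + 1
hanoi(13) = 2 * hanoi(12) + 1
hanoi(12) = 2 * hanoi(11) + 1
hanoi(11) = 2 * hanoi(10) + 1
hanoi(10) = 2 * hanoi(9) + 1
hanoi(9) = 2 * hanoi(8) + 1
hanoi(8) = 2 * hanoi(7) + 1
hanoi(7) = 2 * hanoi(6) + 1
hanoi(6) = 2 * hanoi(5) + 1
hanoi(5) = 2 * hanoi(4) + 1
hanoi(4) = 2 * hanoi(3) + 1
hanoi(3) = 2 * hanoi(2) + 1
hanoi(2) = 2 * hanoi(1) + 1
hanoi(1) = 1  (base case)
hanoi(2) = 2 * 1 + 1 = 3
hanoi(3) = 2 * 3 + 1 = 7
hanoi(4) = 2 * 7 + 1 = 15
hanoi(5) = 2 * 15 + 1 = 31
hanoi(6) = 2 * 31 + 1 = 63
hanoi(7) = 2 * 63 + 1 = 127
hanoi(8) = 2 * 127 + 1 = 255
hanoi(9) = 2 * 255 + 1 = 511
hanoi(10) = 2 * 511 + 1 = 1023
hanoi(11) = 2 * 1023 + 1 = 2047
hanoi(12) = 2 * 2047 + 1 = 4095
hanoi(13) = 2 * 4095 + 1 = 8191
hanoi(14) = 2 * 8191 + 1 = 16383
hanoi(15) = 2 * 16383 + 1 = 32767
hanoi(16) = 2 * 32767 + 1 = 65535

65535


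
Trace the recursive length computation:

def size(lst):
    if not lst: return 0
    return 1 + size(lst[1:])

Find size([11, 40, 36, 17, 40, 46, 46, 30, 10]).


size([11, 40, 36, 17, 40, 46, 46, 30, 10]) = 1 + size([40, 36, 17, 40, 46, 46, 30, 10])
size([40, 36, 17, 40, 46, 46, 30, 10]) = 1 + size([36, 17, 40, 46, 46, 30, 10])
size([36, 17, 40, 46, 46, 30, 10]) = 1 + size([17, 40, 46, 46, 30, 10])
size([17, 40, 46, 46, 30, 10]) = 1 + size([40, 46, 46, 30, 10])
size([40, 46, 46, 30, 10]) = 1 + size([46, 46, 30, 10])
size([46, 46, 30, 10]) = 1 + size([46, 30, 10])
size([46, 30, 10]) = 1 + size([30, 10])
size([30, 10]) = 1 + size([10])
size([10]) = 1 + size([])
size([]) = 0  (base case)
Unwinding: 1 + 1 + 1 + 1 + 1 + 1 + 1 + 1 + 1 + 0 = 9

9


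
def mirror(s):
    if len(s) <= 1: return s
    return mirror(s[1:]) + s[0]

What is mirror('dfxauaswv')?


mirror('dfxauaswv') = mirror('fxauaswv') + 'd'
mirror('fxauaswv') = mirror('xauaswv') + 'f'
mirror('xauaswv') = mirror('auaswv') + 'x'
mirror('auaswv') = mirror('uaswv') + 'a'
mirror('uaswv') = mirror('aswv') + 'u'
mirror('aswv') = mirror('swv') + 'a'
mirror('swv') = mirror('wv') + 's'
mirror('wv') = mirror('v') + 'w'
mirror('v') = 'v'  (base case)
Concatenating: 'v' + 'w' + 's' + 'a' + 'u' + 'a' + 'x' + 'f' + 'd' = 'vwsauaxfd'

vwsauaxfd


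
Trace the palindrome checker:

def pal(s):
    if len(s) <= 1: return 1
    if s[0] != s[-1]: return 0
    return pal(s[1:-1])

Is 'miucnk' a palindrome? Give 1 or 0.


pal('miucnk'): s[0]='m' != s[-1]='k' -> return 0
Result: 0 (not a palindrome)

0


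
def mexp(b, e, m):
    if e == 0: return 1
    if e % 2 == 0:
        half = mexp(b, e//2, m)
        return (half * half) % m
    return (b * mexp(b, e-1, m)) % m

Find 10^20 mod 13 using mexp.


mexp(10, 20, 13): e is even, compute mexp(10, 10, 13)
  mexp(10, 10, 13): e is even, compute mexp(10, 5, 13)
    mexp(10, 5, 13): e is odd, compute mexp(10, 4, 13)
      mexp(10, 4, 13): e is even, compute mexp(10, 2, 13)
        mexp(10, 2, 13): e is even, compute mexp(10, 1, 13)
          mexp(10, 1, 13): e is odd, compute mexp(10, 0, 13)
          mexp(10, 0, 13) = 1
          (10 * 1) % 13 = 10
        half=10, (10*10) % 13 = 9
      half=9, (9*9) % 13 = 3
    (10 * 3) % 13 = 4
  half=4, (4*4) % 13 = 3
half=3, (3*3) % 13 = 9

9


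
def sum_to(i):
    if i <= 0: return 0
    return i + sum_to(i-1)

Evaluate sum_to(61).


sum_to(61)
= 61 + 60 + 59 + 58 + 57 + 56 + 55 + 54 + 53 + 52 + 51 + 50 + 49 + 48 + 47 + 46 + 45 + 44 + 43 + 42 + 41 + 40 + 39 + 38 + 37 + 36 + 35 + 34 + 33 + 32 + 31 + 30 + 29 + 28 + 27 + 26 + 25 + 24 + 23 + 22 + 21 + 20 + 19 + 18 + 17 + 16 + 15 + 14 + 13 + 12 + 11 + 10 + 9 + 8 + 7 + 6 + 5 + 4 + 3 + 2 + 1 + sum_to(0)
= 61 + 60 + 59 + 58 + 57 + 56 + 55 + 54 + 53 + 52 + 51 + 50 + 49 + 48 + 47 + 46 + 45 + 44 + 43 + 42 + 41 + 40 + 39 + 38 + 37 + 36 + 35 + 34 + 33 + 32 + 31 + 30 + 29 + 28 + 27 + 26 + 25 + 24 + 23 + 22 + 21 + 20 + 19 + 18 + 17 + 16 + 15 + 14 + 13 + 12 + 11 + 10 + 9 + 8 + 7 + 6 + 5 + 4 + 3 + 2 + 1 + 0
= 1891

1891


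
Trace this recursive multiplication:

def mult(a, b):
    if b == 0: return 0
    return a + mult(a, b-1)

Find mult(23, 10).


mult(23, 10) = 23 + mult(23, 9)
mult(23, 9) = 23 + mult(23, 8)
mult(23, 8) = 23 + mult(23, 7)
mult(23, 7) = 23 + mult(23, 6)
mult(23, 6) = 23 + mult(23, 5)
mult(23, 5) = 23 + mult(23, 4)
mult(23, 4) = 23 + mult(23, 3)
mult(23, 3) = 23 + mult(23, 2)
mult(23, 2) = 23 + mult(23, 1)
mult(23, 1) = 23 + mult(23, 0)
mult(23, 0) = 0  (base case)
Total: 23 + 23 + 23 + 23 + 23 + 23 + 23 + 23 + 23 + 23 + 0 = 230

230


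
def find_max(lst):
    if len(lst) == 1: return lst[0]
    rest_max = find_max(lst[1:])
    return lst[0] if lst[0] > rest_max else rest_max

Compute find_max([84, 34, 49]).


find_max([84, 34, 49]): compare 84 with find_max([34, 49])
find_max([34, 49]): compare 34 with find_max([49])
find_max([49]) = 49  (base case)
Compare 34 with 49 -> 49
Compare 84 with 49 -> 84

84


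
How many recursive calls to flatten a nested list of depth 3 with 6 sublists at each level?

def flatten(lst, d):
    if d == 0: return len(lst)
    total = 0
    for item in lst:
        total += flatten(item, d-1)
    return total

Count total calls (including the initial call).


At depth 0 (root): 1 call
At depth 1: each of 1 parents calls flatten on 6 children = 6 calls
At depth 2: each of 6 parents calls flatten on 6 children = 36 calls
At depth 3: each of 36 parents calls flatten on 6 children = 216 calls
Total: 1 + 6 + 36 + 216 = 259

259


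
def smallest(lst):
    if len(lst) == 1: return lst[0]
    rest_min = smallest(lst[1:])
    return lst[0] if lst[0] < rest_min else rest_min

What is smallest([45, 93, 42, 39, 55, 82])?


smallest([45, 93, 42, 39, 55, 82]): compare 45 with smallest([93, 42, 39, 55, 82])
smallest([93, 42, 39, 55, 82]): compare 93 with smallest([42, 39, 55, 82])
smallest([42, 39, 55, 82]): compare 42 with smallest([39, 55, 82])
smallest([39, 55, 82]): compare 39 with smallest([55, 82])
smallest([55, 82]): compare 55 with smallest([82])
smallest([82]) = 82  (base case)
Compare 55 with 82 -> 55
Compare 39 with 55 -> 39
Compare 42 with 39 -> 39
Compare 93 with 39 -> 39
Compare 45 with 39 -> 39

39


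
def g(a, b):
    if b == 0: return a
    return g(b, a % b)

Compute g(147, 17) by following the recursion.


g(147, 17) = g(17, 11)
g(17, 11) = g(11, 6)
g(11, 6) = g(6, 5)
g(6, 5) = g(5, 1)
g(5, 1) = g(1, 0)
g(1, 0) = 1  (base case)

1


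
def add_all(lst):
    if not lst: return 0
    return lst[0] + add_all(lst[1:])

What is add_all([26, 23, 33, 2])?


add_all([26, 23, 33, 2]) = 26 + add_all([23, 33, 2])
add_all([23, 33, 2]) = 23 + add_all([33, 2])
add_all([33, 2]) = 33 + add_all([2])
add_all([2]) = 2 + add_all([])
add_all([]) = 0  (base case)
Total: 26 + 23 + 33 + 2 + 0 = 84

84


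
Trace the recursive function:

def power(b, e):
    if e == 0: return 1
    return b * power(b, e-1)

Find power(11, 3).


power(11, 3)
= 11 * power(11, 2)
= 11 * 11 * power(11, 1)
= 11 * 11 * 11 * power(11, 0)
= 11 * 11 * 11 * 1
= 1331

1331


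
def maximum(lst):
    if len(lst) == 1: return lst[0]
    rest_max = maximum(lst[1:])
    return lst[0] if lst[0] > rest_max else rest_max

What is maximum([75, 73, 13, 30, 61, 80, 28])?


maximum([75, 73, 13, 30, 61, 80, 28]): compare 75 with maximum([73, 13, 30, 61, 80, 28])
maximum([73, 13, 30, 61, 80, 28]): compare 73 with maximum([13, 30, 61, 80, 28])
maximum([13, 30, 61, 80, 28]): compare 13 with maximum([30, 61, 80, 28])
maximum([30, 61, 80, 28]): compare 30 with maximum([61, 80, 28])
maximum([61, 80, 28]): compare 61 with maximum([80, 28])
maximum([80, 28]): compare 80 with maximum([28])
maximum([28]) = 28  (base case)
Compare 80 with 28 -> 80
Compare 61 with 80 -> 80
Compare 30 with 80 -> 80
Compare 13 with 80 -> 80
Compare 73 with 80 -> 80
Compare 75 with 80 -> 80

80


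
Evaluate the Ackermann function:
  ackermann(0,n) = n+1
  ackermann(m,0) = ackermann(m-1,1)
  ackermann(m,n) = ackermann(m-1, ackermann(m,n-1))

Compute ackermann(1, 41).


ackermann(1, 41) = ackermann(0, ackermann(1, 40))
  ackermann(1, 40) = ackermann(0, ackermann(1, 39))
    ackermann(1, 39) = ackermann(0, ackermann(1, 38))
      ackermann(1, 38) = ackermann(0, ackermann(1, 37))
        ackermann(1, 37) = ackermann(0, ackermann(1, 36))
          ackermann(1, 36) = ackermann(0, ackermann(1, 35))
          ackermann(1, 35) = ackermann(0, ackermann(1, 34))
          ackermann(1, 34) = ackermann(0, ackermann(1, 33))
          ackermann(1, 33) = ackermann(0, ackermann(1, 32))
          ackermann(1, 32) = ackermann(0, ackermann(1, 31))
          ackermann(1, 31) = ackermann(0, ackermann(1, 30))
          ackermann(1, 30) = ackermann(0, ackermann(1, 29))
          ackermann(1, 29) = ackermann(0, ackermann(1, 28))
          ackermann(1, 28) = ackermann(0, ackermann(1, 27))
          ackermann(1, 27) = ackermann(0, ackermann(1, 26))
          ackermann(1, 26) = ackermann(0, ackermann(1, 25))
          ackermann(1, 25) = ackermann(0, ackermann(1, 24))
          ackermann(1, 24) = ackermann(0, ackermann(1, 23))
          ackermann(1, 23) = ackermann(0, ackermann(1, 22))
          ackermann(1, 22) = ackermann(0, ackermann(1, 21))
          ackermann(1, 21) = ackermann(0, ackermann(1, 20))
          ackermann(1, 20) = ackermann(0, ackermann(1, 19))
          ackermann(1, 19) = ackermann(0, ackermann(1, 18))
          ackermann(1, 18) = ackermann(0, ackermann(1, 17))
          ackermann(1, 17) = ackermann(0, ackermann(1, 16))
... (trace truncated)
Result: ackermann(1, 41) = 43

43


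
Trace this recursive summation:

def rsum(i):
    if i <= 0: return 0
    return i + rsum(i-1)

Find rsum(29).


rsum(29)
= 29 + 28 + 27 + 26 + 25 + 24 + 23 + 22 + 21 + 20 + 19 + 18 + 17 + 16 + 15 + 14 + 13 + 12 + 11 + 10 + 9 + 8 + 7 + 6 + 5 + 4 + 3 + 2 + 1 + rsum(0)
= 29 + 28 + 27 + 26 + 25 + 24 + 23 + 22 + 21 + 20 + 19 + 18 + 17 + 16 + 15 + 14 + 13 + 12 + 11 + 10 + 9 + 8 + 7 + 6 + 5 + 4 + 3 + 2 + 1 + 0
= 435

435


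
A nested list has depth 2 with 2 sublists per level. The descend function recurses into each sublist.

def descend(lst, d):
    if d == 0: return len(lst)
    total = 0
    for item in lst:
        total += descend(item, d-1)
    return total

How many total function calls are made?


At depth 0 (root): 1 call
At depth 1: each of 1 parents calls descend on 2 children = 2 calls
At depth 2: each of 2 parents calls descend on 2 children = 4 calls
Total: 1 + 2 + 4 = 7

7


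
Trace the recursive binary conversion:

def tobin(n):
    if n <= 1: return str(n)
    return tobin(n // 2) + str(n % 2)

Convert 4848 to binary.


tobin(4848) = tobin(2424) + '0'
tobin(2424) = tobin(1212) + '0'
tobin(1212) = tobin(606) + '0'
tobin(606) = tobin(303) + '0'
tobin(303) = tobin(151) + '1'
tobin(151) = tobin(75) + '1'
tobin(75) = tobin(37) + '1'
tobin(37) = tobin(18) + '1'
tobin(18) = tobin(9) + '0'
tobin(9) = tobin(4) + '1'
tobin(4) = tobin(2) + '0'
tobin(2) = tobin(1) + '0'
tobin(1) = '1'  (base case)
Concatenating: '1' + '0' + '0' + '1' + '0' + '1' + '1' + '1' + '1' + '0' + '0' + '0' + '0' = '1001011110000'

1001011110000


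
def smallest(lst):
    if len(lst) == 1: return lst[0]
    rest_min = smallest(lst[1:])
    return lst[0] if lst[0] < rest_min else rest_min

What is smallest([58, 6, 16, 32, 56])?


smallest([58, 6, 16, 32, 56]): compare 58 with smallest([6, 16, 32, 56])
smallest([6, 16, 32, 56]): compare 6 with smallest([16, 32, 56])
smallest([16, 32, 56]): compare 16 with smallest([32, 56])
smallest([32, 56]): compare 32 with smallest([56])
smallest([56]) = 56  (base case)
Compare 32 with 56 -> 32
Compare 16 with 32 -> 16
Compare 6 with 16 -> 6
Compare 58 with 6 -> 6

6


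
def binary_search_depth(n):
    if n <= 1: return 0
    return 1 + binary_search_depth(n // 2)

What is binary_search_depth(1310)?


1310 / 2 = 655
655 / 2 = 327
327 / 2 = 163
163 / 2 = 81
81 / 2 = 40
40 / 2 = 20
20 / 2 = 10
10 / 2 = 5
5 / 2 = 2
2 / 2 = 1
Reached 1 after 10 halvings

10


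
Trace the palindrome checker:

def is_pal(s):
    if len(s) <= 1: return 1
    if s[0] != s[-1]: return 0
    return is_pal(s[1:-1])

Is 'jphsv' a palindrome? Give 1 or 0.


is_pal('jphsv'): s[0]='j' != s[-1]='v' -> return 0
Result: 0 (not a palindrome)

0


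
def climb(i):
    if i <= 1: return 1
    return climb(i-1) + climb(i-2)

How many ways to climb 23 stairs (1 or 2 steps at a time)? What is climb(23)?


Building up from base cases:
climb(0) = 1
climb(1) = 1
climb(2) = climb(1) + climb(0) = 1 + 1 = 2
climb(3) = climb(2) + climb(1) = 2 + 1 = 3
climb(4) = climb(3) + climb(2) = 3 + 2 = 5
climb(5) = climb(4) + climb(3) = 5 + 3 = 8
climb(6) = climb(5) + climb(4) = 8 + 5 = 13
climb(7) = climb(6) + climb(5) = 13 + 8 = 21
climb(8) = climb(7) + climb(6) = 21 + 13 = 34
climb(9) = climb(8) + climb(7) = 34 + 21 = 55
climb(10) = climb(9) + climb(8) = 55 + 34 = 89
climb(11) = climb(10) + climb(9) = 89 + 55 = 144
climb(12) = climb(11) + climb(10) = 144 + 89 = 233
climb(13) = climb(12) + climb(11) = 233 + 144 = 377
climb(14) = climb(13) + climb(12) = 377 + 233 = 610
climb(15) = climb(14) + climb(13) = 610 + 377 = 987
climb(16) = climb(15) + climb(14) = 987 + 610 = 1597
climb(17) = climb(16) + climb(15) = 1597 + 987 = 2584
climb(18) = climb(17) + climb(16) = 2584 + 1597 = 4181
climb(19) = climb(18) + climb(17) = 4181 + 2584 = 6765
climb(20) = climb(19) + climb(18) = 6765 + 4181 = 10946
climb(21) = climb(20) + climb(19) = 10946 + 6765 = 17711
climb(22) = climb(21) + climb(20) = 17711 + 10946 = 28657
climb(23) = climb(22) + climb(21) = 28657 + 17711 = 46368

46368


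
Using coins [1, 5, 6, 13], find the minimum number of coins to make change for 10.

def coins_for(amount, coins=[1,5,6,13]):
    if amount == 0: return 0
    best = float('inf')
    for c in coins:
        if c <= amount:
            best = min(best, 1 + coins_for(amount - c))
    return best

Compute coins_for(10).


Building up with DP:
coins_for(0) = 0
coins_for(1) = min(1+coins_for(0)=1+0=1) = 1
coins_for(2) = min(1+coins_for(1)=1+1=2) = 2
coins_for(3) = min(1+coins_for(2)=1+2=3) = 3
coins_for(4) = min(1+coins_for(3)=1+3=4) = 4
coins_for(5) = min(1+coins_for(4)=1+4=5, 1+coins_for(0)=1+0=1) = 1
coins_for(6) = min(1+coins_for(5)=1+1=2, 1+coins_for(1)=1+1=2, 1+coins_for(0)=1+0=1) = 1
coins_for(7) = min(1+coins_for(6)=1+1=2, 1+coins_for(2)=1+2=3, 1+coins_for(1)=1+1=2) = 2
coins_for(8) = min(1+coins_for(7)=1+2=3, 1+coins_for(3)=1+3=4, 1+coins_for(2)=1+2=3) = 3
coins_for(9) = min(1+coins_for(8)=1+3=4, 1+coins_for(4)=1+4=5, 1+coins_for(3)=1+3=4) = 4
coins_for(10) = min(1+coins_for(9)=1+4=5, 1+coins_for(5)=1+1=2, 1+coins_for(4)=1+4=5) = 2

2


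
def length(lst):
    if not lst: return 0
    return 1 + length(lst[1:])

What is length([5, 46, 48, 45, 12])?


length([5, 46, 48, 45, 12]) = 1 + length([46, 48, 45, 12])
length([46, 48, 45, 12]) = 1 + length([48, 45, 12])
length([48, 45, 12]) = 1 + length([45, 12])
length([45, 12]) = 1 + length([12])
length([12]) = 1 + length([])
length([]) = 0  (base case)
Unwinding: 1 + 1 + 1 + 1 + 1 + 0 = 5

5


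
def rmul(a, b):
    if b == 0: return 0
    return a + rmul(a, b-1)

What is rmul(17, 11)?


rmul(17, 11) = 17 + rmul(17, 10)
rmul(17, 10) = 17 + rmul(17, 9)
rmul(17, 9) = 17 + rmul(17, 8)
rmul(17, 8) = 17 + rmul(17, 7)
rmul(17, 7) = 17 + rmul(17, 6)
rmul(17, 6) = 17 + rmul(17, 5)
rmul(17, 5) = 17 + rmul(17, 4)
rmul(17, 4) = 17 + rmul(17, 3)
rmul(17, 3) = 17 + rmul(17, 2)
rmul(17, 2) = 17 + rmul(17, 1)
rmul(17, 1) = 17 + rmul(17, 0)
rmul(17, 0) = 0  (base case)
Total: 17 + 17 + 17 + 17 + 17 + 17 + 17 + 17 + 17 + 17 + 17 + 0 = 187

187


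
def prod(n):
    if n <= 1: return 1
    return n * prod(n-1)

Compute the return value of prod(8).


prod(8)
= 8 * prod(7)
= 8 * 7 * prod(6)
= 8 * 7 * 6 * prod(5)
= 8 * 7 * 6 * 5 * prod(4)
= 8 * 7 * 6 * 5 * 4 * prod(3)
= 8 * 7 * 6 * 5 * 4 * 3 * prod(2)
= 8 * 7 * 6 * 5 * 4 * 3 * 2 * prod(1)
= 8 * 7 * 6 * 5 * 4 * 3 * 2 * 1
= 40320

40320


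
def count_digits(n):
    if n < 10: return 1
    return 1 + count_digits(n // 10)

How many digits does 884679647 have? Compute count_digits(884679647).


count_digits(884679647) = 1 + count_digits(88467964)
count_digits(88467964) = 1 + count_digits(8846796)
count_digits(8846796) = 1 + count_digits(884679)
count_digits(884679) = 1 + count_digits(88467)
count_digits(88467) = 1 + count_digits(8846)
count_digits(8846) = 1 + count_digits(884)
count_digits(884) = 1 + count_digits(88)
count_digits(88) = 1 + count_digits(8)
count_digits(8) = 1  (base case: 8 < 10)
Unwinding: 1 + 1 + 1 + 1 + 1 + 1 + 1 + 1 + 1 = 9

9


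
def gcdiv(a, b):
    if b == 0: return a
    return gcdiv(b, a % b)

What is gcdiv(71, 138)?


gcdiv(71, 138) = gcdiv(138, 71)
gcdiv(138, 71) = gcdiv(71, 67)
gcdiv(71, 67) = gcdiv(67, 4)
gcdiv(67, 4) = gcdiv(4, 3)
gcdiv(4, 3) = gcdiv(3, 1)
gcdiv(3, 1) = gcdiv(1, 0)
gcdiv(1, 0) = 1  (base case)

1


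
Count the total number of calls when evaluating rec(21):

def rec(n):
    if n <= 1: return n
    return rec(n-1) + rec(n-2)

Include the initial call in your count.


Let C(n) = total calls for rec(n)
C(0) = 1, C(1) = 1
C(2) = 1 + C(1) + C(0) = 1 + 1 + 1 = 3
C(3) = 1 + C(2) + C(1) = 1 + 3 + 1 = 5
C(4) = 1 + C(3) + C(2) = 1 + 5 + 3 = 9
C(5) = 1 + C(4) + C(3) = 1 + 9 + 5 = 15
C(6) = 1 + C(5) + C(4) = 1 + 15 + 9 = 25
C(7) = 1 + C(6) + C(5) = 1 + 25 + 15 = 41
C(8) = 1 + C(7) + C(6) = 1 + 41 + 25 = 67
C(9) = 1 + C(8) + C(7) = 1 + 67 + 41 = 109
C(10) = 1 + C(9) + C(8) = 1 + 109 + 67 = 177
C(11) = 1 + C(10) + C(9) = 1 + 177 + 109 = 287
C(12) = 1 + C(11) + C(10) = 1 + 287 + 177 = 465
C(13) = 1 + C(12) + C(11) = 1 + 465 + 287 = 753
C(14) = 1 + C(13) + C(12) = 1 + 753 + 465 = 1219
C(15) = 1 + C(14) + C(13) = 1 + 1219 + 753 = 1973
C(16) = 1 + C(15) + C(14) = 1 + 1973 + 1219 = 3193
C(17) = 1 + C(16) + C(15) = 1 + 3193 + 1973 = 5167
C(18) = 1 + C(17) + C(16) = 1 + 5167 + 3193 = 8361
C(19) = 1 + C(18) + C(17) = 1 + 8361 + 5167 = 13529
C(20) = 1 + C(19) + C(18) = 1 + 13529 + 8361 = 21891
C(21) = 1 + C(20) + C(19) = 1 + 21891 + 13529 = 35421

35421


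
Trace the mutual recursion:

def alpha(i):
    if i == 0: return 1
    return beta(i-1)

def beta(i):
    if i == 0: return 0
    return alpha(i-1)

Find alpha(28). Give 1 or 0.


alpha(28) = beta(27)
beta(27) = alpha(26)
alpha(26) = beta(25)
beta(25) = alpha(24)
alpha(24) = beta(23)
beta(23) = alpha(22)
alpha(22) = beta(21)
beta(21) = alpha(20)
alpha(20) = beta(19)
beta(19) = alpha(18)
alpha(18) = beta(17)
beta(17) = alpha(16)
alpha(16) = beta(15)
beta(15) = alpha(14)
alpha(14) = beta(13)
beta(13) = alpha(12)
alpha(12) = beta(11)
beta(11) = alpha(10)
alpha(10) = beta(9)
beta(9) = alpha(8)
alpha(8) = beta(7)
beta(7) = alpha(6)
alpha(6) = beta(5)
beta(5) = alpha(4)
alpha(4) = beta(3)
beta(3) = alpha(2)
alpha(2) = beta(1)
beta(1) = alpha(0)
alpha(0) = 1  (base case)
Result: 1

1


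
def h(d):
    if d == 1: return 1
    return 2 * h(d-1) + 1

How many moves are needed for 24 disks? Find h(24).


h(24) = 2 * h(23) + 1
h(23) = 2 * h(22) + 1
h(22) = 2 * h(21) + 1
h(21) = 2 * h(20) + 1
h(20) = 2 * h(19) + 1
h(19) = 2 * h(18) + 1
h(18) = 2 * h(17) + 1
h(17) = 2 * h(16) + 1
h(16) = 2 * h(15) + 1
h(15) = 2 * h(14) + 1
h(14) = 2 * h(13) + 1
h(13) = 2 * h(12) + 1
h(12) = 2 * h(11) + 1
h(11) = 2 * h(10) + 1
h(10) = 2 * h(9) + 1
h(9) = 2 * h(8) + 1
h(8) = 2 * h(7) + 1
h(7) = 2 * h(6) + 1
h(6) = 2 * h(5) + 1
h(5) = 2 * h(4) + 1
h(4) = 2 * h(3) + 1
h(3) = 2 * h(2) + 1
h(2) = 2 * h(1) + 1
h(1) = 1  (base case)
h(2) = 2 * 1 + 1 = 3
h(3) = 2 * 3 + 1 = 7
h(4) = 2 * 7 + 1 = 15
h(5) = 2 * 15 + 1 = 31
h(6) = 2 * 31 + 1 = 63
h(7) = 2 * 63 + 1 = 127
h(8) = 2 * 127 + 1 = 255
h(9) = 2 * 255 + 1 = 511
h(10) = 2 * 511 + 1 = 1023
h(11) = 2 * 1023 + 1 = 2047
h(12) = 2 * 2047 + 1 = 4095
h(13) = 2 * 4095 + 1 = 8191
h(14) = 2 * 8191 + 1 = 16383
h(15) = 2 * 16383 + 1 = 32767
h(16) = 2 * 32767 + 1 = 65535
h(17) = 2 * 65535 + 1 = 131071
h(18) = 2 * 131071 + 1 = 262143
h(19) = 2 * 262143 + 1 = 524287
h(20) = 2 * 524287 + 1 = 1048575
h(21) = 2 * 1048575 + 1 = 2097151
h(22) = 2 * 2097151 + 1 = 4194303
h(23) = 2 * 4194303 + 1 = 8388607
h(24) = 2 * 8388607 + 1 = 16777215

16777215


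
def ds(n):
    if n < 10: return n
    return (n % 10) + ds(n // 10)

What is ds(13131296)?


ds(13131296) = 6 + ds(1313129)
ds(1313129) = 9 + ds(131312)
ds(131312) = 2 + ds(13131)
ds(13131) = 1 + ds(1313)
ds(1313) = 3 + ds(131)
ds(131) = 1 + ds(13)
ds(13) = 3 + ds(1)
ds(1) = 1  (base case)
Total: 6 + 9 + 2 + 1 + 3 + 1 + 3 + 1 = 26

26


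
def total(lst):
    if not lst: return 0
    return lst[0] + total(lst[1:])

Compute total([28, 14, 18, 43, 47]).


total([28, 14, 18, 43, 47]) = 28 + total([14, 18, 43, 47])
total([14, 18, 43, 47]) = 14 + total([18, 43, 47])
total([18, 43, 47]) = 18 + total([43, 47])
total([43, 47]) = 43 + total([47])
total([47]) = 47 + total([])
total([]) = 0  (base case)
Total: 28 + 14 + 18 + 43 + 47 + 0 = 150

150


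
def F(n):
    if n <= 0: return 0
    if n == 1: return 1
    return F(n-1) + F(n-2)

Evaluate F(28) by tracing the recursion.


Computing F(28) bottom-up:
F(0) = 0
F(1) = 1
F(2) = F(1) + F(0) = 1 + 0 = 1
F(3) = F(2) + F(1) = 1 + 1 = 2
F(4) = F(3) + F(2) = 2 + 1 = 3
F(5) = F(4) + F(3) = 3 + 2 = 5
F(6) = F(5) + F(4) = 5 + 3 = 8
F(7) = F(6) + F(5) = 8 + 5 = 13
F(8) = F(7) + F(6) = 13 + 8 = 21
F(9) = F(8) + F(7) = 21 + 13 = 34
F(10) = F(9) + F(8) = 34 + 21 = 55
F(11) = F(10) + F(9) = 55 + 34 = 89
F(12) = F(11) + F(10) = 89 + 55 = 144
F(13) = F(12) + F(11) = 144 + 89 = 233
F(14) = F(13) + F(12) = 233 + 144 = 377
F(15) = F(14) + F(13) = 377 + 233 = 610
F(16) = F(15) + F(14) = 610 + 377 = 987
F(17) = F(16) + F(15) = 987 + 610 = 1597
F(18) = F(17) + F(16) = 1597 + 987 = 2584
F(19) = F(18) + F(17) = 2584 + 1597 = 4181
F(20) = F(19) + F(18) = 4181 + 2584 = 6765
F(21) = F(20) + F(19) = 6765 + 4181 = 10946
F(22) = F(21) + F(20) = 10946 + 6765 = 17711
F(23) = F(22) + F(21) = 17711 + 10946 = 28657
F(24) = F(23) + F(22) = 28657 + 17711 = 46368
F(25) = F(24) + F(23) = 46368 + 28657 = 75025
F(26) = F(25) + F(24) = 75025 + 46368 = 121393
F(27) = F(26) + F(25) = 121393 + 75025 = 196418
F(28) = F(27) + F(26) = 196418 + 121393 = 317811

317811


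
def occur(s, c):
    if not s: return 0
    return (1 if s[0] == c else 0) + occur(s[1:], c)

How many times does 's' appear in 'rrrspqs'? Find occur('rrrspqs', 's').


s[0]='r' != 's' -> 0
s[0]='r' != 's' -> 0
s[0]='r' != 's' -> 0
s[0]='s' == 's' -> 1
s[0]='p' != 's' -> 0
s[0]='q' != 's' -> 0
s[0]='s' == 's' -> 1
Sum: 0 + 0 + 0 + 1 + 0 + 0 + 1 = 2

2


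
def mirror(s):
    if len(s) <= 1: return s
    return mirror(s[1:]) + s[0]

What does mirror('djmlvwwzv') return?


mirror('djmlvwwzv') = mirror('jmlvwwzv') + 'd'
mirror('jmlvwwzv') = mirror('mlvwwzv') + 'j'
mirror('mlvwwzv') = mirror('lvwwzv') + 'm'
mirror('lvwwzv') = mirror('vwwzv') + 'l'
mirror('vwwzv') = mirror('wwzv') + 'v'
mirror('wwzv') = mirror('wzv') + 'w'
mirror('wzv') = mirror('zv') + 'w'
mirror('zv') = mirror('v') + 'z'
mirror('v') = 'v'  (base case)
Concatenating: 'v' + 'z' + 'w' + 'w' + 'v' + 'l' + 'm' + 'j' + 'd' = 'vzwwvlmjd'

vzwwvlmjd


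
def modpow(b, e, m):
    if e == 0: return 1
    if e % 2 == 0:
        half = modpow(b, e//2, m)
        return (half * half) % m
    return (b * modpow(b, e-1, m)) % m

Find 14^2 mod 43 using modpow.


modpow(14, 2, 43): e is even, compute modpow(14, 1, 43)
  modpow(14, 1, 43): e is odd, compute modpow(14, 0, 43)
    modpow(14, 0, 43) = 1
  (14 * 1) % 43 = 14
half=14, (14*14) % 43 = 24

24


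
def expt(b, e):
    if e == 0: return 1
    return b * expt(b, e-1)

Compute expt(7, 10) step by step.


expt(7, 10)
= 7 * expt(7, 9)
= 7 * 7 * expt(7, 8)
= 7 * 7 * 7 * expt(7, 7)
= 7 * 7 * 7 * 7 * expt(7, 6)
= 7 * 7 * 7 * 7 * 7 * expt(7, 5)
= 7 * 7 * 7 * 7 * 7 * 7 * expt(7, 4)
= 7 * 7 * 7 * 7 * 7 * 7 * 7 * expt(7, 3)
= 7 * 7 * 7 * 7 * 7 * 7 * 7 * 7 * expt(7, 2)
= 7 * 7 * 7 * 7 * 7 * 7 * 7 * 7 * 7 * expt(7, 1)
= 7 * 7 * 7 * 7 * 7 * 7 * 7 * 7 * 7 * 7 * expt(7, 0)
= 7 * 7 * 7 * 7 * 7 * 7 * 7 * 7 * 7 * 7 * 1
= 282475249

282475249


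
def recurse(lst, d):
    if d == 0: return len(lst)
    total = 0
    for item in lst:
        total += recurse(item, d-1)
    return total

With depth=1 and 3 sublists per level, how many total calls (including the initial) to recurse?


At depth 0 (root): 1 call
At depth 1: each of 1 parents calls recurse on 3 children = 3 calls
Total: 1 + 3 = 4

4


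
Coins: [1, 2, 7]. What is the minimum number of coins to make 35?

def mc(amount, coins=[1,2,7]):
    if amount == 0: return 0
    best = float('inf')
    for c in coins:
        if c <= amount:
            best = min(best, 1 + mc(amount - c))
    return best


Building up with DP:
mc(0) = 0
mc(1) = min(1+mc(0)=1+0=1) = 1
mc(2) = min(1+mc(1)=1+1=2, 1+mc(0)=1+0=1) = 1
mc(3) = min(1+mc(2)=1+1=2, 1+mc(1)=1+1=2) = 2
mc(4) = min(1+mc(3)=1+2=3, 1+mc(2)=1+1=2) = 2
mc(5) = min(1+mc(4)=1+2=3, 1+mc(3)=1+2=3) = 3
mc(6) = min(1+mc(5)=1+3=4, 1+mc(4)=1+2=3) = 3
mc(7) = min(1+mc(6)=1+3=4, 1+mc(5)=1+3=4, 1+mc(0)=1+0=1) = 1
mc(8) = min(1+mc(7)=1+1=2, 1+mc(6)=1+3=4, 1+mc(1)=1+1=2) = 2
mc(9) = min(1+mc(8)=1+2=3, 1+mc(7)=1+1=2, 1+mc(2)=1+1=2) = 2
mc(10) = min(1+mc(9)=1+2=3, 1+mc(8)=1+2=3, 1+mc(3)=1+2=3) = 3
mc(11) = min(1+mc(10)=1+3=4, 1+mc(9)=1+2=3, 1+mc(4)=1+2=3) = 3
mc(12) = min(1+mc(11)=1+3=4, 1+mc(10)=1+3=4, 1+mc(5)=1+3=4) = 4
mc(13) = min(1+mc(12)=1+4=5, 1+mc(11)=1+3=4, 1+mc(6)=1+3=4) = 4
mc(14) = min(1+mc(13)=1+4=5, 1+mc(12)=1+4=5, 1+mc(7)=1+1=2) = 2
mc(15) = min(1+mc(14)=1+2=3, 1+mc(13)=1+4=5, 1+mc(8)=1+2=3) = 3
mc(16) = min(1+mc(15)=1+3=4, 1+mc(14)=1+2=3, 1+mc(9)=1+2=3) = 3
mc(17) = min(1+mc(16)=1+3=4, 1+mc(15)=1+3=4, 1+mc(10)=1+3=4) = 4
mc(18) = min(1+mc(17)=1+4=5, 1+mc(16)=1+3=4, 1+mc(11)=1+3=4) = 4
mc(19) = min(1+mc(18)=1+4=5, 1+mc(17)=1+4=5, 1+mc(12)=1+4=5) = 5
mc(20) = min(1+mc(19)=1+5=6, 1+mc(18)=1+4=5, 1+mc(13)=1+4=5) = 5
mc(21) = min(1+mc(20)=1+5=6, 1+mc(19)=1+5=6, 1+mc(14)=1+2=3) = 3
mc(22) = min(1+mc(21)=1+3=4, 1+mc(20)=1+5=6, 1+mc(15)=1+3=4) = 4
mc(23) = min(1+mc(22)=1+4=5, 1+mc(21)=1+3=4, 1+mc(16)=1+3=4) = 4
mc(24) = min(1+mc(23)=1+4=5, 1+mc(22)=1+4=5, 1+mc(17)=1+4=5) = 5
mc(25) = min(1+mc(24)=1+5=6, 1+mc(23)=1+4=5, 1+mc(18)=1+4=5) = 5
mc(26) = min(1+mc(25)=1+5=6, 1+mc(24)=1+5=6, 1+mc(19)=1+5=6) = 6
mc(27) = min(1+mc(26)=1+6=7, 1+mc(25)=1+5=6, 1+mc(20)=1+5=6) = 6
mc(28) = min(1+mc(27)=1+6=7, 1+mc(26)=1+6=7, 1+mc(21)=1+3=4) = 4
mc(29) = min(1+mc(28)=1+4=5, 1+mc(27)=1+6=7, 1+mc(22)=1+4=5) = 5
mc(30) = min(1+mc(29)=1+5=6, 1+mc(28)=1+4=5, 1+mc(23)=1+4=5) = 5
mc(31) = min(1+mc(30)=1+5=6, 1+mc(29)=1+5=6, 1+mc(24)=1+5=6) = 6
mc(32) = min(1+mc(31)=1+6=7, 1+mc(30)=1+5=6, 1+mc(25)=1+5=6) = 6
mc(33) = min(1+mc(32)=1+6=7, 1+mc(31)=1+6=7, 1+mc(26)=1+6=7) = 7
mc(34) = min(1+mc(33)=1+7=8, 1+mc(32)=1+6=7, 1+mc(27)=1+6=7) = 7
mc(35) = min(1+mc(34)=1+7=8, 1+mc(33)=1+7=8, 1+mc(28)=1+4=5) = 5

5


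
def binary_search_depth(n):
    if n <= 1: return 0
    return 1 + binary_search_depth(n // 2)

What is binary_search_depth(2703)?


2703 / 2 = 1351
1351 / 2 = 675
675 / 2 = 337
337 / 2 = 168
168 / 2 = 84
84 / 2 = 42
42 / 2 = 21
21 / 2 = 10
10 / 2 = 5
5 / 2 = 2
2 / 2 = 1
Reached 1 after 11 halvings

11


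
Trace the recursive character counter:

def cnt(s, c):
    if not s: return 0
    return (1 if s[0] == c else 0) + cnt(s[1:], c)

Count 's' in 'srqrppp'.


s[0]='s' == 's' -> 1
s[0]='r' != 's' -> 0
s[0]='q' != 's' -> 0
s[0]='r' != 's' -> 0
s[0]='p' != 's' -> 0
s[0]='p' != 's' -> 0
s[0]='p' != 's' -> 0
Sum: 1 + 0 + 0 + 0 + 0 + 0 + 0 = 1

1


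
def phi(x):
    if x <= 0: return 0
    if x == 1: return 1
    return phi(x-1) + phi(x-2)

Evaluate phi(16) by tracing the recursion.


Computing phi(16) bottom-up:
phi(0) = 0
phi(1) = 1
phi(2) = phi(1) + phi(0) = 1 + 0 = 1
phi(3) = phi(2) + phi(1) = 1 + 1 = 2
phi(4) = phi(3) + phi(2) = 2 + 1 = 3
phi(5) = phi(4) + phi(3) = 3 + 2 = 5
phi(6) = phi(5) + phi(4) = 5 + 3 = 8
phi(7) = phi(6) + phi(5) = 8 + 5 = 13
phi(8) = phi(7) + phi(6) = 13 + 8 = 21
phi(9) = phi(8) + phi(7) = 21 + 13 = 34
phi(10) = phi(9) + phi(8) = 34 + 21 = 55
phi(11) = phi(10) + phi(9) = 55 + 34 = 89
phi(12) = phi(11) + phi(10) = 89 + 55 = 144
phi(13) = phi(12) + phi(11) = 144 + 89 = 233
phi(14) = phi(13) + phi(12) = 233 + 144 = 377
phi(15) = phi(14) + phi(13) = 377 + 233 = 610
phi(16) = phi(15) + phi(14) = 610 + 377 = 987

987


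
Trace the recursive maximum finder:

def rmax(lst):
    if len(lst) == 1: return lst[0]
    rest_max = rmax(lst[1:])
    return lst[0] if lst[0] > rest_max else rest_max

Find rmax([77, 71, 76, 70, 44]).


rmax([77, 71, 76, 70, 44]): compare 77 with rmax([71, 76, 70, 44])
rmax([71, 76, 70, 44]): compare 71 with rmax([76, 70, 44])
rmax([76, 70, 44]): compare 76 with rmax([70, 44])
rmax([70, 44]): compare 70 with rmax([44])
rmax([44]) = 44  (base case)
Compare 70 with 44 -> 70
Compare 76 with 70 -> 76
Compare 71 with 76 -> 76
Compare 77 with 76 -> 77

77


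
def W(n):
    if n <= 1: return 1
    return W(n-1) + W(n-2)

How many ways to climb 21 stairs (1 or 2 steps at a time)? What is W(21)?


Building up from base cases:
W(0) = 1
W(1) = 1
W(2) = W(1) + W(0) = 1 + 1 = 2
W(3) = W(2) + W(1) = 2 + 1 = 3
W(4) = W(3) + W(2) = 3 + 2 = 5
W(5) = W(4) + W(3) = 5 + 3 = 8
W(6) = W(5) + W(4) = 8 + 5 = 13
W(7) = W(6) + W(5) = 13 + 8 = 21
W(8) = W(7) + W(6) = 21 + 13 = 34
W(9) = W(8) + W(7) = 34 + 21 = 55
W(10) = W(9) + W(8) = 55 + 34 = 89
W(11) = W(10) + W(9) = 89 + 55 = 144
W(12) = W(11) + W(10) = 144 + 89 = 233
W(13) = W(12) + W(11) = 233 + 144 = 377
W(14) = W(13) + W(12) = 377 + 233 = 610
W(15) = W(14) + W(13) = 610 + 377 = 987
W(16) = W(15) + W(14) = 987 + 610 = 1597
W(17) = W(16) + W(15) = 1597 + 987 = 2584
W(18) = W(17) + W(16) = 2584 + 1597 = 4181
W(19) = W(18) + W(17) = 4181 + 2584 = 6765
W(20) = W(19) + W(18) = 6765 + 4181 = 10946
W(21) = W(20) + W(19) = 10946 + 6765 = 17711

17711


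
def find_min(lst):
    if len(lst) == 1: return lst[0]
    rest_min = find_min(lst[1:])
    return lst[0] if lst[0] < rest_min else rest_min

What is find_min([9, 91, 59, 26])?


find_min([9, 91, 59, 26]): compare 9 with find_min([91, 59, 26])
find_min([91, 59, 26]): compare 91 with find_min([59, 26])
find_min([59, 26]): compare 59 with find_min([26])
find_min([26]) = 26  (base case)
Compare 59 with 26 -> 26
Compare 91 with 26 -> 26
Compare 9 with 26 -> 9

9


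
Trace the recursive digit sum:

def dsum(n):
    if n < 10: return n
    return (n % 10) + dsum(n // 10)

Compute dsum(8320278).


dsum(8320278) = 8 + dsum(832027)
dsum(832027) = 7 + dsum(83202)
dsum(83202) = 2 + dsum(8320)
dsum(8320) = 0 + dsum(832)
dsum(832) = 2 + dsum(83)
dsum(83) = 3 + dsum(8)
dsum(8) = 8  (base case)
Total: 8 + 7 + 2 + 0 + 2 + 3 + 8 = 30

30


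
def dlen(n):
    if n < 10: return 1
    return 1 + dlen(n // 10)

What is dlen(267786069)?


dlen(267786069) = 1 + dlen(26778606)
dlen(26778606) = 1 + dlen(2677860)
dlen(2677860) = 1 + dlen(267786)
dlen(267786) = 1 + dlen(26778)
dlen(26778) = 1 + dlen(2677)
dlen(2677) = 1 + dlen(267)
dlen(267) = 1 + dlen(26)
dlen(26) = 1 + dlen(2)
dlen(2) = 1  (base case: 2 < 10)
Unwinding: 1 + 1 + 1 + 1 + 1 + 1 + 1 + 1 + 1 = 9

9


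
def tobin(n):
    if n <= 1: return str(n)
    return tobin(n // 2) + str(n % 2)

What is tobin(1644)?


tobin(1644) = tobin(822) + '0'
tobin(822) = tobin(411) + '0'
tobin(411) = tobin(205) + '1'
tobin(205) = tobin(102) + '1'
tobin(102) = tobin(51) + '0'
tobin(51) = tobin(25) + '1'
tobin(25) = tobin(12) + '1'
tobin(12) = tobin(6) + '0'
tobin(6) = tobin(3) + '0'
tobin(3) = tobin(1) + '1'
tobin(1) = '1'  (base case)
Concatenating: '1' + '1' + '0' + '0' + '1' + '1' + '0' + '1' + '1' + '0' + '0' = '11001101100'

11001101100


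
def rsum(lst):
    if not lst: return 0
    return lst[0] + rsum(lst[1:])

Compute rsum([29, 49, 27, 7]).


rsum([29, 49, 27, 7]) = 29 + rsum([49, 27, 7])
rsum([49, 27, 7]) = 49 + rsum([27, 7])
rsum([27, 7]) = 27 + rsum([7])
rsum([7]) = 7 + rsum([])
rsum([]) = 0  (base case)
Total: 29 + 49 + 27 + 7 + 0 = 112

112


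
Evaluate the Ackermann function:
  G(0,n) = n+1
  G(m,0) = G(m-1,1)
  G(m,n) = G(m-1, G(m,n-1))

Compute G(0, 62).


G(0, 62) = 63
Result: G(0, 62) = 63

63


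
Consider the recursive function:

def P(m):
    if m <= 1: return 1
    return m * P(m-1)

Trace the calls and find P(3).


P(3)
= 3 * P(2)
= 3 * 2 * P(1)
= 3 * 2 * 1
= 6

6


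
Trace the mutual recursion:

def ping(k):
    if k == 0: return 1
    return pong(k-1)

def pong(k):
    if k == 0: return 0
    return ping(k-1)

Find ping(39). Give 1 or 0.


ping(39) = pong(38)
pong(38) = ping(37)
ping(37) = pong(36)
pong(36) = ping(35)
ping(35) = pong(34)
pong(34) = ping(33)
ping(33) = pong(32)
pong(32) = ping(31)
ping(31) = pong(30)
pong(30) = ping(29)
ping(29) = pong(28)
pong(28) = ping(27)
ping(27) = pong(26)
pong(26) = ping(25)
ping(25) = pong(24)
pong(24) = ping(23)
ping(23) = pong(22)
pong(22) = ping(21)
ping(21) = pong(20)
pong(20) = ping(19)
ping(19) = pong(18)
pong(18) = ping(17)
ping(17) = pong(16)
pong(16) = ping(15)
ping(15) = pong(14)
pong(14) = ping(13)
ping(13) = pong(12)
pong(12) = ping(11)
ping(11) = pong(10)
pong(10) = ping(9)
ping(9) = pong(8)
pong(8) = ping(7)
ping(7) = pong(6)
pong(6) = ping(5)
ping(5) = pong(4)
pong(4) = ping(3)
ping(3) = pong(2)
pong(2) = ping(1)
ping(1) = pong(0)
pong(0) = 0  (base case)
Result: 0

0


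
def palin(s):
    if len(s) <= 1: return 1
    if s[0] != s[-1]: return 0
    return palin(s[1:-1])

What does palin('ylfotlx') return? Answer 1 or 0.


palin('ylfotlx'): s[0]='y' != s[-1]='x' -> return 0
Result: 0 (not a palindrome)

0


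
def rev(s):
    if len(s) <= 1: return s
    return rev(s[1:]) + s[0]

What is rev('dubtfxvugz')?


rev('dubtfxvugz') = rev('ubtfxvugz') + 'd'
rev('ubtfxvugz') = rev('btfxvugz') + 'u'
rev('btfxvugz') = rev('tfxvugz') + 'b'
rev('tfxvugz') = rev('fxvugz') + 't'
rev('fxvugz') = rev('xvugz') + 'f'
rev('xvugz') = rev('vugz') + 'x'
rev('vugz') = rev('ugz') + 'v'
rev('ugz') = rev('gz') + 'u'
rev('gz') = rev('z') + 'g'
rev('z') = 'z'  (base case)
Concatenating: 'z' + 'g' + 'u' + 'v' + 'x' + 'f' + 't' + 'b' + 'u' + 'd' = 'zguvxftbud'

zguvxftbud


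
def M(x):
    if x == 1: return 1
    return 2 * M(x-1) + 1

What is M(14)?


M(14) = 2 * M(13) + 1
M(13) = 2 * M(12) + 1
M(12) = 2 * M(11) + 1
M(11) = 2 * M(10) + 1
M(10) = 2 * M(9) + 1
M(9) = 2 * M(8) + 1
M(8) = 2 * M(7) + 1
M(7) = 2 * M(6) + 1
M(6) = 2 * M(5) + 1
M(5) = 2 * M(4) + 1
M(4) = 2 * M(3) + 1
M(3) = 2 * M(2) + 1
M(2) = 2 * M(1) + 1
M(1) = 1  (base case)
M(2) = 2 * 1 + 1 = 3
M(3) = 2 * 3 + 1 = 7
M(4) = 2 * 7 + 1 = 15
M(5) = 2 * 15 + 1 = 31
M(6) = 2 * 31 + 1 = 63
M(7) = 2 * 63 + 1 = 127
M(8) = 2 * 127 + 1 = 255
M(9) = 2 * 255 + 1 = 511
M(10) = 2 * 511 + 1 = 1023
M(11) = 2 * 1023 + 1 = 2047
M(12) = 2 * 2047 + 1 = 4095
M(13) = 2 * 4095 + 1 = 8191
M(14) = 2 * 8191 + 1 = 16383

16383


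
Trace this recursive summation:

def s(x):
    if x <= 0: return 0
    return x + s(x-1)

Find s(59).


s(59)
= 59 + 58 + 57 + 56 + 55 + 54 + 53 + 52 + 51 + 50 + 49 + 48 + 47 + 46 + 45 + 44 + 43 + 42 + 41 + 40 + 39 + 38 + 37 + 36 + 35 + 34 + 33 + 32 + 31 + 30 + 29 + 28 + 27 + 26 + 25 + 24 + 23 + 22 + 21 + 20 + 19 + 18 + 17 + 16 + 15 + 14 + 13 + 12 + 11 + 10 + 9 + 8 + 7 + 6 + 5 + 4 + 3 + 2 + 1 + s(0)
= 59 + 58 + 57 + 56 + 55 + 54 + 53 + 52 + 51 + 50 + 49 + 48 + 47 + 46 + 45 + 44 + 43 + 42 + 41 + 40 + 39 + 38 + 37 + 36 + 35 + 34 + 33 + 32 + 31 + 30 + 29 + 28 + 27 + 26 + 25 + 24 + 23 + 22 + 21 + 20 + 19 + 18 + 17 + 16 + 15 + 14 + 13 + 12 + 11 + 10 + 9 + 8 + 7 + 6 + 5 + 4 + 3 + 2 + 1 + 0
= 1770

1770


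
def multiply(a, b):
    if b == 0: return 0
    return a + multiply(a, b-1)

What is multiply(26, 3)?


multiply(26, 3) = 26 + multiply(26, 2)
multiply(26, 2) = 26 + multiply(26, 1)
multiply(26, 1) = 26 + multiply(26, 0)
multiply(26, 0) = 0  (base case)
Total: 26 + 26 + 26 + 0 = 78

78


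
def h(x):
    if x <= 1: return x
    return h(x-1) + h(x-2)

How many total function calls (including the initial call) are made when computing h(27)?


Let C(n) = total calls for h(n)
C(0) = 1, C(1) = 1
C(2) = 1 + C(1) + C(0) = 1 + 1 + 1 = 3
C(3) = 1 + C(2) + C(1) = 1 + 3 + 1 = 5
C(4) = 1 + C(3) + C(2) = 1 + 5 + 3 = 9
C(5) = 1 + C(4) + C(3) = 1 + 9 + 5 = 15
C(6) = 1 + C(5) + C(4) = 1 + 15 + 9 = 25
C(7) = 1 + C(6) + C(5) = 1 + 25 + 15 = 41
C(8) = 1 + C(7) + C(6) = 1 + 41 + 25 = 67
C(9) = 1 + C(8) + C(7) = 1 + 67 + 41 = 109
C(10) = 1 + C(9) + C(8) = 1 + 109 + 67 = 177
C(11) = 1 + C(10) + C(9) = 1 + 177 + 109 = 287
C(12) = 1 + C(11) + C(10) = 1 + 287 + 177 = 465
C(13) = 1 + C(12) + C(11) = 1 + 465 + 287 = 753
C(14) = 1 + C(13) + C(12) = 1 + 753 + 465 = 1219
C(15) = 1 + C(14) + C(13) = 1 + 1219 + 753 = 1973
C(16) = 1 + C(15) + C(14) = 1 + 1973 + 1219 = 3193
C(17) = 1 + C(16) + C(15) = 1 + 3193 + 1973 = 5167
C(18) = 1 + C(17) + C(16) = 1 + 5167 + 3193 = 8361
C(19) = 1 + C(18) + C(17) = 1 + 8361 + 5167 = 13529
C(20) = 1 + C(19) + C(18) = 1 + 13529 + 8361 = 21891
C(21) = 1 + C(20) + C(19) = 1 + 21891 + 13529 = 35421
C(22) = 1 + C(21) + C(20) = 1 + 35421 + 21891 = 57313
C(23) = 1 + C(22) + C(21) = 1 + 57313 + 35421 = 92735
C(24) = 1 + C(23) + C(22) = 1 + 92735 + 57313 = 150049
C(25) = 1 + C(24) + C(23) = 1 + 150049 + 92735 = 242785
C(26) = 1 + C(25) + C(24) = 1 + 242785 + 150049 = 392835
C(27) = 1 + C(26) + C(25) = 1 + 392835 + 242785 = 635621

635621


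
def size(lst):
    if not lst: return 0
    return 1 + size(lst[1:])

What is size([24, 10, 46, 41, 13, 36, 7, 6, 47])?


size([24, 10, 46, 41, 13, 36, 7, 6, 47]) = 1 + size([10, 46, 41, 13, 36, 7, 6, 47])
size([10, 46, 41, 13, 36, 7, 6, 47]) = 1 + size([46, 41, 13, 36, 7, 6, 47])
size([46, 41, 13, 36, 7, 6, 47]) = 1 + size([41, 13, 36, 7, 6, 47])
size([41, 13, 36, 7, 6, 47]) = 1 + size([13, 36, 7, 6, 47])
size([13, 36, 7, 6, 47]) = 1 + size([36, 7, 6, 47])
size([36, 7, 6, 47]) = 1 + size([7, 6, 47])
size([7, 6, 47]) = 1 + size([6, 47])
size([6, 47]) = 1 + size([47])
size([47]) = 1 + size([])
size([]) = 0  (base case)
Unwinding: 1 + 1 + 1 + 1 + 1 + 1 + 1 + 1 + 1 + 0 = 9

9


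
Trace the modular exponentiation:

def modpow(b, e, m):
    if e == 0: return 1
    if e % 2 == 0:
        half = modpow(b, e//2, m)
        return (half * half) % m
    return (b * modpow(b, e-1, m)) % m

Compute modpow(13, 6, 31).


modpow(13, 6, 31): e is even, compute modpow(13, 3, 31)
  modpow(13, 3, 31): e is odd, compute modpow(13, 2, 31)
    modpow(13, 2, 31): e is even, compute modpow(13, 1, 31)
      modpow(13, 1, 31): e is odd, compute modpow(13, 0, 31)
        modpow(13, 0, 31) = 1
      (13 * 1) % 31 = 13
    half=13, (13*13) % 31 = 14
  (13 * 14) % 31 = 27
half=27, (27*27) % 31 = 16

16
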